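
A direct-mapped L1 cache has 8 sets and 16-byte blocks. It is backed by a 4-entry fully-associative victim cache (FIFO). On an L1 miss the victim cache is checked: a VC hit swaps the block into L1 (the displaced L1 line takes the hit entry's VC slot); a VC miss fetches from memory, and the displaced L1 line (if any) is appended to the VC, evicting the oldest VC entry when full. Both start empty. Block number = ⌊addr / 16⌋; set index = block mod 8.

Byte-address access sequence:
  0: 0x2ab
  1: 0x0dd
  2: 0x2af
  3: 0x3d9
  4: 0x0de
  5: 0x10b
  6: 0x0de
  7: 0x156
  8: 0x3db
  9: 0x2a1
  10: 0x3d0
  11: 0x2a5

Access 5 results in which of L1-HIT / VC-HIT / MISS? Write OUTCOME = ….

  [0] addr=0x2ab blk=42 s=2: MISS | VC []
  [1] addr=0xdd blk=13 s=5: MISS | VC []
  [2] addr=0x2af blk=42 s=2: L1-HIT | VC []
  [3] addr=0x3d9 blk=61 s=5: MISS | VC [13]
  [4] addr=0xde blk=13 s=5: VC-HIT | VC [61]
  [5] addr=0x10b blk=16 s=0: MISS | VC [61]
  [6] addr=0xde blk=13 s=5: L1-HIT | VC [61]
  [7] addr=0x156 blk=21 s=5: MISS | VC [61, 13]
  [8] addr=0x3db blk=61 s=5: VC-HIT | VC [21, 13]
  [9] addr=0x2a1 blk=42 s=2: L1-HIT | VC [21, 13]
  [10] addr=0x3d0 blk=61 s=5: L1-HIT | VC [21, 13]
  [11] addr=0x2a5 blk=42 s=2: L1-HIT | VC [21, 13]

OUTCOME = MISS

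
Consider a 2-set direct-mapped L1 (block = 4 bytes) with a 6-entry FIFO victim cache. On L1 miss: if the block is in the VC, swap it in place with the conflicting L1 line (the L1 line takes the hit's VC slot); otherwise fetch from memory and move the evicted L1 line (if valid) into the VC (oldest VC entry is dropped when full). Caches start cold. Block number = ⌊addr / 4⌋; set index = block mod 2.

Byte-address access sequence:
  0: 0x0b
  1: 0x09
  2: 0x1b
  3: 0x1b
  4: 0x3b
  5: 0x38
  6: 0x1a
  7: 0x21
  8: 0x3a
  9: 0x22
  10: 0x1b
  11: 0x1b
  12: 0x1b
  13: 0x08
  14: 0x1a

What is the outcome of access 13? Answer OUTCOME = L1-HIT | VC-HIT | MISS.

#0 0xb→b2/s0 MISS; vc=[]
#1 0x9→b2/s0 L1-HIT; vc=[]
#2 0x1b→b6/s0 MISS; vc=[2]
#3 0x1b→b6/s0 L1-HIT; vc=[2]
#4 0x3b→b14/s0 MISS; vc=[2,6]
#5 0x38→b14/s0 L1-HIT; vc=[2,6]
#6 0x1a→b6/s0 VC-HIT; vc=[2,14]
#7 0x21→b8/s0 MISS; vc=[2,14,6]
#8 0x3a→b14/s0 VC-HIT; vc=[2,8,6]
#9 0x22→b8/s0 VC-HIT; vc=[2,14,6]
#10 0x1b→b6/s0 VC-HIT; vc=[2,14,8]
#11 0x1b→b6/s0 L1-HIT; vc=[2,14,8]
#12 0x1b→b6/s0 L1-HIT; vc=[2,14,8]
#13 0x8→b2/s0 VC-HIT; vc=[6,14,8]
#14 0x1a→b6/s0 VC-HIT; vc=[2,14,8]

OUTCOME = VC-HIT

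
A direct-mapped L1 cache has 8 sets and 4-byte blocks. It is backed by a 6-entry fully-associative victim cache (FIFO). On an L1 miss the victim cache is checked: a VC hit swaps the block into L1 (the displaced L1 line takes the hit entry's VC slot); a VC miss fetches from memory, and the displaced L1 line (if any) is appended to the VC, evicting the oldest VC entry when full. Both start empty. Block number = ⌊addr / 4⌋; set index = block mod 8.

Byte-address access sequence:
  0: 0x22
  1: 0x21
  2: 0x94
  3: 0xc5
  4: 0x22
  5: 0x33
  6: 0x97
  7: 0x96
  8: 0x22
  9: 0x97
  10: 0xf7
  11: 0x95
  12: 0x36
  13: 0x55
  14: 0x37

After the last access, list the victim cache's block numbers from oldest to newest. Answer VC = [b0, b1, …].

VC = [61, 37, 21]

#0 0x22→b8/s0 MISS; vc=[]
#1 0x21→b8/s0 L1-HIT; vc=[]
#2 0x94→b37/s5 MISS; vc=[]
#3 0xc5→b49/s1 MISS; vc=[]
#4 0x22→b8/s0 L1-HIT; vc=[]
#5 0x33→b12/s4 MISS; vc=[]
#6 0x97→b37/s5 L1-HIT; vc=[]
#7 0x96→b37/s5 L1-HIT; vc=[]
#8 0x22→b8/s0 L1-HIT; vc=[]
#9 0x97→b37/s5 L1-HIT; vc=[]
#10 0xf7→b61/s5 MISS; vc=[37]
#11 0x95→b37/s5 VC-HIT; vc=[61]
#12 0x36→b13/s5 MISS; vc=[61,37]
#13 0x55→b21/s5 MISS; vc=[61,37,13]
#14 0x37→b13/s5 VC-HIT; vc=[61,37,21]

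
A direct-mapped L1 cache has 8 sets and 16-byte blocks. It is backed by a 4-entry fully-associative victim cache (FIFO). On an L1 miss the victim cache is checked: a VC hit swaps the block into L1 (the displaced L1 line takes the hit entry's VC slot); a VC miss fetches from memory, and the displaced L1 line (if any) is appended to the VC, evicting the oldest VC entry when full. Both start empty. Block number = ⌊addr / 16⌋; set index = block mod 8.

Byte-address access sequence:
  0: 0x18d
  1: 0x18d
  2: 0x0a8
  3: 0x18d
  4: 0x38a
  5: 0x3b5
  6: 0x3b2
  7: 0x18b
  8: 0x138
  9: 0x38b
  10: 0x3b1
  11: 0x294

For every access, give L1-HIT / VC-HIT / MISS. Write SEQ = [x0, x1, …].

0: 0x18d (blk 24, set 0) → MISS  vc=[]
1: 0x18d (blk 24, set 0) → L1-HIT  vc=[]
2: 0xa8 (blk 10, set 2) → MISS  vc=[]
3: 0x18d (blk 24, set 0) → L1-HIT  vc=[]
4: 0x38a (blk 56, set 0) → MISS  vc=[24]
5: 0x3b5 (blk 59, set 3) → MISS  vc=[24]
6: 0x3b2 (blk 59, set 3) → L1-HIT  vc=[24]
7: 0x18b (blk 24, set 0) → VC-HIT  vc=[56]
8: 0x138 (blk 19, set 3) → MISS  vc=[56, 59]
9: 0x38b (blk 56, set 0) → VC-HIT  vc=[24, 59]
10: 0x3b1 (blk 59, set 3) → VC-HIT  vc=[24, 19]
11: 0x294 (blk 41, set 1) → MISS  vc=[24, 19]

SEQ = [MISS, L1-HIT, MISS, L1-HIT, MISS, MISS, L1-HIT, VC-HIT, MISS, VC-HIT, VC-HIT, MISS]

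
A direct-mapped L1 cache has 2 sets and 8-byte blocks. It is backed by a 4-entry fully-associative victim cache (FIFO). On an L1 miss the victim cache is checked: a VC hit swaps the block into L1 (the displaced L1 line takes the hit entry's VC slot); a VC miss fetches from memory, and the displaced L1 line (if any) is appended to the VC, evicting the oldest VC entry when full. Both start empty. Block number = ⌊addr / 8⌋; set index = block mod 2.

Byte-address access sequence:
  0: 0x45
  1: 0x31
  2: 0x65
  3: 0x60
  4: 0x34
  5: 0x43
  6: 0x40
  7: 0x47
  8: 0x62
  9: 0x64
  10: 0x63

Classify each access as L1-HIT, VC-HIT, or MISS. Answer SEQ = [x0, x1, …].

SEQ = [MISS, MISS, MISS, L1-HIT, VC-HIT, VC-HIT, L1-HIT, L1-HIT, VC-HIT, L1-HIT, L1-HIT]

0: 0x45 (blk 8, set 0) → MISS  vc=[]
1: 0x31 (blk 6, set 0) → MISS  vc=[8]
2: 0x65 (blk 12, set 0) → MISS  vc=[8, 6]
3: 0x60 (blk 12, set 0) → L1-HIT  vc=[8, 6]
4: 0x34 (blk 6, set 0) → VC-HIT  vc=[8, 12]
5: 0x43 (blk 8, set 0) → VC-HIT  vc=[6, 12]
6: 0x40 (blk 8, set 0) → L1-HIT  vc=[6, 12]
7: 0x47 (blk 8, set 0) → L1-HIT  vc=[6, 12]
8: 0x62 (blk 12, set 0) → VC-HIT  vc=[6, 8]
9: 0x64 (blk 12, set 0) → L1-HIT  vc=[6, 8]
10: 0x63 (blk 12, set 0) → L1-HIT  vc=[6, 8]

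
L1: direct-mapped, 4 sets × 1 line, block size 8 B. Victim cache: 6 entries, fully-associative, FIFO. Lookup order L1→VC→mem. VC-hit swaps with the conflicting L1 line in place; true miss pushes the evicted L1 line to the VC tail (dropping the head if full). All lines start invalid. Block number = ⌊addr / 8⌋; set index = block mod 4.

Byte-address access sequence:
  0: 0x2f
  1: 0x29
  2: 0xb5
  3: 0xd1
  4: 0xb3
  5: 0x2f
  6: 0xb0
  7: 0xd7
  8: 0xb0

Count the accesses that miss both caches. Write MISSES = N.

MISSES = 3

  [0] addr=0x2f blk=5 s=1: MISS | VC []
  [1] addr=0x29 blk=5 s=1: L1-HIT | VC []
  [2] addr=0xb5 blk=22 s=2: MISS | VC []
  [3] addr=0xd1 blk=26 s=2: MISS | VC [22]
  [4] addr=0xb3 blk=22 s=2: VC-HIT | VC [26]
  [5] addr=0x2f blk=5 s=1: L1-HIT | VC [26]
  [6] addr=0xb0 blk=22 s=2: L1-HIT | VC [26]
  [7] addr=0xd7 blk=26 s=2: VC-HIT | VC [22]
  [8] addr=0xb0 blk=22 s=2: VC-HIT | VC [26]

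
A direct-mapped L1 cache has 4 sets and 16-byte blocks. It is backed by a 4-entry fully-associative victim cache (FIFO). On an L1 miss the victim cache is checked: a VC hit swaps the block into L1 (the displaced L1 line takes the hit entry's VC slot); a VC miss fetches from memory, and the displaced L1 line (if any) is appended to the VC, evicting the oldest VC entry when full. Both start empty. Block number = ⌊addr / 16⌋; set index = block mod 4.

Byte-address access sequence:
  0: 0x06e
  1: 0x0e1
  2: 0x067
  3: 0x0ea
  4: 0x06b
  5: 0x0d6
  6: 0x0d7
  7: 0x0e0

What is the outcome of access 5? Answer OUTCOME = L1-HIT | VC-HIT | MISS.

#0 0x6e→b6/s2 MISS; vc=[]
#1 0xe1→b14/s2 MISS; vc=[6]
#2 0x67→b6/s2 VC-HIT; vc=[14]
#3 0xea→b14/s2 VC-HIT; vc=[6]
#4 0x6b→b6/s2 VC-HIT; vc=[14]
#5 0xd6→b13/s1 MISS; vc=[14]
#6 0xd7→b13/s1 L1-HIT; vc=[14]
#7 0xe0→b14/s2 VC-HIT; vc=[6]

OUTCOME = MISS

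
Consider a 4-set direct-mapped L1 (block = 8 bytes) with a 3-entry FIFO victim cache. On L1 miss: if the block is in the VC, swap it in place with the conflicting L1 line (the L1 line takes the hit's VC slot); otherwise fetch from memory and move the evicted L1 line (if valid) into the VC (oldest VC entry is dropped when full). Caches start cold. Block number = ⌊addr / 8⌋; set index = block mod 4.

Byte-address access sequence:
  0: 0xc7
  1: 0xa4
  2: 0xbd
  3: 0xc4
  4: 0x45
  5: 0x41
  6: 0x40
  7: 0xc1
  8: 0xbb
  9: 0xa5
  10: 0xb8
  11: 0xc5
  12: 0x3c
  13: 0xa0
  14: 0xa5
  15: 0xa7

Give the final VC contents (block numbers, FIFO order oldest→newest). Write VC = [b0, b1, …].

#0 0xc7→b24/s0 MISS; vc=[]
#1 0xa4→b20/s0 MISS; vc=[24]
#2 0xbd→b23/s3 MISS; vc=[24]
#3 0xc4→b24/s0 VC-HIT; vc=[20]
#4 0x45→b8/s0 MISS; vc=[20,24]
#5 0x41→b8/s0 L1-HIT; vc=[20,24]
#6 0x40→b8/s0 L1-HIT; vc=[20,24]
#7 0xc1→b24/s0 VC-HIT; vc=[20,8]
#8 0xbb→b23/s3 L1-HIT; vc=[20,8]
#9 0xa5→b20/s0 VC-HIT; vc=[24,8]
#10 0xb8→b23/s3 L1-HIT; vc=[24,8]
#11 0xc5→b24/s0 VC-HIT; vc=[20,8]
#12 0x3c→b7/s3 MISS; vc=[20,8,23]
#13 0xa0→b20/s0 VC-HIT; vc=[24,8,23]
#14 0xa5→b20/s0 L1-HIT; vc=[24,8,23]
#15 0xa7→b20/s0 L1-HIT; vc=[24,8,23]

VC = [24, 8, 23]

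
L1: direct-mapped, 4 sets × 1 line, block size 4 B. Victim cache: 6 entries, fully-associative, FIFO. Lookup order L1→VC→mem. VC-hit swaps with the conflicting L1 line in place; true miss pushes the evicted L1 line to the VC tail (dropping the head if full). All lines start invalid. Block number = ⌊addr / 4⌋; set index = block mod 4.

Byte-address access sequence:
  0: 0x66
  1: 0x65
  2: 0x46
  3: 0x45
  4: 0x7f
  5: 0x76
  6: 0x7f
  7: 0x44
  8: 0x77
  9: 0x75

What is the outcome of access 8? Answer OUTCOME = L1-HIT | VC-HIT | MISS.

OUTCOME = VC-HIT

0: 0x66 (blk 25, set 1) → MISS  vc=[]
1: 0x65 (blk 25, set 1) → L1-HIT  vc=[]
2: 0x46 (blk 17, set 1) → MISS  vc=[25]
3: 0x45 (blk 17, set 1) → L1-HIT  vc=[25]
4: 0x7f (blk 31, set 3) → MISS  vc=[25]
5: 0x76 (blk 29, set 1) → MISS  vc=[25, 17]
6: 0x7f (blk 31, set 3) → L1-HIT  vc=[25, 17]
7: 0x44 (blk 17, set 1) → VC-HIT  vc=[25, 29]
8: 0x77 (blk 29, set 1) → VC-HIT  vc=[25, 17]
9: 0x75 (blk 29, set 1) → L1-HIT  vc=[25, 17]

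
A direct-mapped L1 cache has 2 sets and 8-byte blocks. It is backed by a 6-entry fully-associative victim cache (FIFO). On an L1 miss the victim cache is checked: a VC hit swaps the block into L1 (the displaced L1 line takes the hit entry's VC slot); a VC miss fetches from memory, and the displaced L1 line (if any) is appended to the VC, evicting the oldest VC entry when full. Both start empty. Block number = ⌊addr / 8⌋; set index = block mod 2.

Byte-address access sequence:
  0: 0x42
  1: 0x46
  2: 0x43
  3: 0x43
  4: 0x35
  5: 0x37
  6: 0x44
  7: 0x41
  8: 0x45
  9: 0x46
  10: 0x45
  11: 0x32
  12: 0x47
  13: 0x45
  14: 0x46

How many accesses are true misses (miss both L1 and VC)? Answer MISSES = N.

  [0] addr=0x42 blk=8 s=0: MISS | VC []
  [1] addr=0x46 blk=8 s=0: L1-HIT | VC []
  [2] addr=0x43 blk=8 s=0: L1-HIT | VC []
  [3] addr=0x43 blk=8 s=0: L1-HIT | VC []
  [4] addr=0x35 blk=6 s=0: MISS | VC [8]
  [5] addr=0x37 blk=6 s=0: L1-HIT | VC [8]
  [6] addr=0x44 blk=8 s=0: VC-HIT | VC [6]
  [7] addr=0x41 blk=8 s=0: L1-HIT | VC [6]
  [8] addr=0x45 blk=8 s=0: L1-HIT | VC [6]
  [9] addr=0x46 blk=8 s=0: L1-HIT | VC [6]
  [10] addr=0x45 blk=8 s=0: L1-HIT | VC [6]
  [11] addr=0x32 blk=6 s=0: VC-HIT | VC [8]
  [12] addr=0x47 blk=8 s=0: VC-HIT | VC [6]
  [13] addr=0x45 blk=8 s=0: L1-HIT | VC [6]
  [14] addr=0x46 blk=8 s=0: L1-HIT | VC [6]

MISSES = 2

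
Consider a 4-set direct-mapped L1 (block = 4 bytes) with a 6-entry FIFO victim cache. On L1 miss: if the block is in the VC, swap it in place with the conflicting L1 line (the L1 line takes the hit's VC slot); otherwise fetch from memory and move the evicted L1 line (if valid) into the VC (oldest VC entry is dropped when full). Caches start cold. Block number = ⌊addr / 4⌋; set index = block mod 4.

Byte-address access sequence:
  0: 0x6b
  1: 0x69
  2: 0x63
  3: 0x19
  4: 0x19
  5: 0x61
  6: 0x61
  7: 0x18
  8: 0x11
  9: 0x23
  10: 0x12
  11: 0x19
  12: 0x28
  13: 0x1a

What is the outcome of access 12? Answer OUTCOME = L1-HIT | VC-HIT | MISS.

#0 0x6b→b26/s2 MISS; vc=[]
#1 0x69→b26/s2 L1-HIT; vc=[]
#2 0x63→b24/s0 MISS; vc=[]
#3 0x19→b6/s2 MISS; vc=[26]
#4 0x19→b6/s2 L1-HIT; vc=[26]
#5 0x61→b24/s0 L1-HIT; vc=[26]
#6 0x61→b24/s0 L1-HIT; vc=[26]
#7 0x18→b6/s2 L1-HIT; vc=[26]
#8 0x11→b4/s0 MISS; vc=[26,24]
#9 0x23→b8/s0 MISS; vc=[26,24,4]
#10 0x12→b4/s0 VC-HIT; vc=[26,24,8]
#11 0x19→b6/s2 L1-HIT; vc=[26,24,8]
#12 0x28→b10/s2 MISS; vc=[26,24,8,6]
#13 0x1a→b6/s2 VC-HIT; vc=[26,24,8,10]

OUTCOME = MISS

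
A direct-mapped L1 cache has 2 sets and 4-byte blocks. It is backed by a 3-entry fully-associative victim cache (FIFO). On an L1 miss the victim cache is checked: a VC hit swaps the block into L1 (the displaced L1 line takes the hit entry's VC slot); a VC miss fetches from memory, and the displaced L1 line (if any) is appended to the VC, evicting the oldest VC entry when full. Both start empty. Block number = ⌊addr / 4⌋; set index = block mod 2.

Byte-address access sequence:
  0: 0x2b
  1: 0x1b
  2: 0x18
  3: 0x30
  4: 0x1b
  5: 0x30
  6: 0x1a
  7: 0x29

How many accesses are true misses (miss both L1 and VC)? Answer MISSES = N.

MISSES = 3

0: 0x2b (blk 10, set 0) → MISS  vc=[]
1: 0x1b (blk 6, set 0) → MISS  vc=[10]
2: 0x18 (blk 6, set 0) → L1-HIT  vc=[10]
3: 0x30 (blk 12, set 0) → MISS  vc=[10, 6]
4: 0x1b (blk 6, set 0) → VC-HIT  vc=[10, 12]
5: 0x30 (blk 12, set 0) → VC-HIT  vc=[10, 6]
6: 0x1a (blk 6, set 0) → VC-HIT  vc=[10, 12]
7: 0x29 (blk 10, set 0) → VC-HIT  vc=[6, 12]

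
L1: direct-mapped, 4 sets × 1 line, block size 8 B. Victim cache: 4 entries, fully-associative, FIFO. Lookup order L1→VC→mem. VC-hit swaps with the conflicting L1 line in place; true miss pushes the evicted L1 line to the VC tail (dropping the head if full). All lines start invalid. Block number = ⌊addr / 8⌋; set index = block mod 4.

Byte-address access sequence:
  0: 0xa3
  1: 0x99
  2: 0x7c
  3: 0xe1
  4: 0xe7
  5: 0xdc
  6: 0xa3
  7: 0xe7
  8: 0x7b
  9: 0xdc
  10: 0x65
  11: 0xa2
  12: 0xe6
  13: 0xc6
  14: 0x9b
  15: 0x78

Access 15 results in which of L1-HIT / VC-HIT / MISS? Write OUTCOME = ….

OUTCOME = VC-HIT

#0 0xa3→b20/s0 MISS; vc=[]
#1 0x99→b19/s3 MISS; vc=[]
#2 0x7c→b15/s3 MISS; vc=[19]
#3 0xe1→b28/s0 MISS; vc=[19,20]
#4 0xe7→b28/s0 L1-HIT; vc=[19,20]
#5 0xdc→b27/s3 MISS; vc=[19,20,15]
#6 0xa3→b20/s0 VC-HIT; vc=[19,28,15]
#7 0xe7→b28/s0 VC-HIT; vc=[19,20,15]
#8 0x7b→b15/s3 VC-HIT; vc=[19,20,27]
#9 0xdc→b27/s3 VC-HIT; vc=[19,20,15]
#10 0x65→b12/s0 MISS; vc=[19,20,15,28]
#11 0xa2→b20/s0 VC-HIT; vc=[19,12,15,28]
#12 0xe6→b28/s0 VC-HIT; vc=[19,12,15,20]
#13 0xc6→b24/s0 MISS; vc=[12,15,20,28]
#14 0x9b→b19/s3 MISS; vc=[15,20,28,27]
#15 0x78→b15/s3 VC-HIT; vc=[19,20,28,27]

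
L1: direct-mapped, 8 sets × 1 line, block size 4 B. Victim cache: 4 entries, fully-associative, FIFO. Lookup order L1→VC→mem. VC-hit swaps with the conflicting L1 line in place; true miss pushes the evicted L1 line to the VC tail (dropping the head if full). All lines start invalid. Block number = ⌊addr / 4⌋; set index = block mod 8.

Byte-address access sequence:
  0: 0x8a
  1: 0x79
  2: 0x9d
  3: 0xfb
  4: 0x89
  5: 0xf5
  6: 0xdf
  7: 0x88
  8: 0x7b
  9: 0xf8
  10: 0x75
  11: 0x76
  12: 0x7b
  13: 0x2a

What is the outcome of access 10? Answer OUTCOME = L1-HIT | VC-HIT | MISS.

0: 0x8a (blk 34, set 2) → MISS  vc=[]
1: 0x79 (blk 30, set 6) → MISS  vc=[]
2: 0x9d (blk 39, set 7) → MISS  vc=[]
3: 0xfb (blk 62, set 6) → MISS  vc=[30]
4: 0x89 (blk 34, set 2) → L1-HIT  vc=[30]
5: 0xf5 (blk 61, set 5) → MISS  vc=[30]
6: 0xdf (blk 55, set 7) → MISS  vc=[30, 39]
7: 0x88 (blk 34, set 2) → L1-HIT  vc=[30, 39]
8: 0x7b (blk 30, set 6) → VC-HIT  vc=[62, 39]
9: 0xf8 (blk 62, set 6) → VC-HIT  vc=[30, 39]
10: 0x75 (blk 29, set 5) → MISS  vc=[30, 39, 61]
11: 0x76 (blk 29, set 5) → L1-HIT  vc=[30, 39, 61]
12: 0x7b (blk 30, set 6) → VC-HIT  vc=[62, 39, 61]
13: 0x2a (blk 10, set 2) → MISS  vc=[62, 39, 61, 34]

OUTCOME = MISS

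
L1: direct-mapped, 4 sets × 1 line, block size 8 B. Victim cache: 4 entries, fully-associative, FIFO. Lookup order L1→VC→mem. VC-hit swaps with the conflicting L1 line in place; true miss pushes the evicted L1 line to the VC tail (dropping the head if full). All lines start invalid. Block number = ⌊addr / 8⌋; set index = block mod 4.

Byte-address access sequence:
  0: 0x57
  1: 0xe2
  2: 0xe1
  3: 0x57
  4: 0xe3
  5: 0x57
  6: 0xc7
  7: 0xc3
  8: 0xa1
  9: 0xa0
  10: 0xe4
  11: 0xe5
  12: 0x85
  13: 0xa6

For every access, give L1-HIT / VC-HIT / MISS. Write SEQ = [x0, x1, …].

0: 0x57 (blk 10, set 2) → MISS  vc=[]
1: 0xe2 (blk 28, set 0) → MISS  vc=[]
2: 0xe1 (blk 28, set 0) → L1-HIT  vc=[]
3: 0x57 (blk 10, set 2) → L1-HIT  vc=[]
4: 0xe3 (blk 28, set 0) → L1-HIT  vc=[]
5: 0x57 (blk 10, set 2) → L1-HIT  vc=[]
6: 0xc7 (blk 24, set 0) → MISS  vc=[28]
7: 0xc3 (blk 24, set 0) → L1-HIT  vc=[28]
8: 0xa1 (blk 20, set 0) → MISS  vc=[28, 24]
9: 0xa0 (blk 20, set 0) → L1-HIT  vc=[28, 24]
10: 0xe4 (blk 28, set 0) → VC-HIT  vc=[20, 24]
11: 0xe5 (blk 28, set 0) → L1-HIT  vc=[20, 24]
12: 0x85 (blk 16, set 0) → MISS  vc=[20, 24, 28]
13: 0xa6 (blk 20, set 0) → VC-HIT  vc=[16, 24, 28]

SEQ = [MISS, MISS, L1-HIT, L1-HIT, L1-HIT, L1-HIT, MISS, L1-HIT, MISS, L1-HIT, VC-HIT, L1-HIT, MISS, VC-HIT]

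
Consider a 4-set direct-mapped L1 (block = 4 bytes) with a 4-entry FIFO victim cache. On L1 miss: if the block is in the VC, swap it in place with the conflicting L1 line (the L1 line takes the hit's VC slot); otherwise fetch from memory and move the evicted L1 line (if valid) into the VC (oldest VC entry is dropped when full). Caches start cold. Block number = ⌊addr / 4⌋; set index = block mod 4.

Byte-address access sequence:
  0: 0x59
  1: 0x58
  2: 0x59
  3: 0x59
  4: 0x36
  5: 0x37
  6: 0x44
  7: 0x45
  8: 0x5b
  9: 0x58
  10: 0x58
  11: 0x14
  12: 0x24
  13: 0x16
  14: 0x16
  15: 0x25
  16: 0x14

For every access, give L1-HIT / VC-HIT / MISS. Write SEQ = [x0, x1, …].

  [0] addr=0x59 blk=22 s=2: MISS | VC []
  [1] addr=0x58 blk=22 s=2: L1-HIT | VC []
  [2] addr=0x59 blk=22 s=2: L1-HIT | VC []
  [3] addr=0x59 blk=22 s=2: L1-HIT | VC []
  [4] addr=0x36 blk=13 s=1: MISS | VC []
  [5] addr=0x37 blk=13 s=1: L1-HIT | VC []
  [6] addr=0x44 blk=17 s=1: MISS | VC [13]
  [7] addr=0x45 blk=17 s=1: L1-HIT | VC [13]
  [8] addr=0x5b blk=22 s=2: L1-HIT | VC [13]
  [9] addr=0x58 blk=22 s=2: L1-HIT | VC [13]
  [10] addr=0x58 blk=22 s=2: L1-HIT | VC [13]
  [11] addr=0x14 blk=5 s=1: MISS | VC [13, 17]
  [12] addr=0x24 blk=9 s=1: MISS | VC [13, 17, 5]
  [13] addr=0x16 blk=5 s=1: VC-HIT | VC [13, 17, 9]
  [14] addr=0x16 blk=5 s=1: L1-HIT | VC [13, 17, 9]
  [15] addr=0x25 blk=9 s=1: VC-HIT | VC [13, 17, 5]
  [16] addr=0x14 blk=5 s=1: VC-HIT | VC [13, 17, 9]

SEQ = [MISS, L1-HIT, L1-HIT, L1-HIT, MISS, L1-HIT, MISS, L1-HIT, L1-HIT, L1-HIT, L1-HIT, MISS, MISS, VC-HIT, L1-HIT, VC-HIT, VC-HIT]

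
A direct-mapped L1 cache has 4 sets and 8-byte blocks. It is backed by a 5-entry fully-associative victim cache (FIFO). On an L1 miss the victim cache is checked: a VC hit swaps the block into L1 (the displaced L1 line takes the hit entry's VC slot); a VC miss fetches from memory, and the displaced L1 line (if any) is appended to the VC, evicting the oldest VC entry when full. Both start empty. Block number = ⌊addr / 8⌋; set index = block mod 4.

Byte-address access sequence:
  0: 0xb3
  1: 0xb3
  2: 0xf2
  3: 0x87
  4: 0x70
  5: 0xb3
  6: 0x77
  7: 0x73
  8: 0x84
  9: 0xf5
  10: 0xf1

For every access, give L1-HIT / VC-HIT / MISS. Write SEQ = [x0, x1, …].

#0 0xb3→b22/s2 MISS; vc=[]
#1 0xb3→b22/s2 L1-HIT; vc=[]
#2 0xf2→b30/s2 MISS; vc=[22]
#3 0x87→b16/s0 MISS; vc=[22]
#4 0x70→b14/s2 MISS; vc=[22,30]
#5 0xb3→b22/s2 VC-HIT; vc=[14,30]
#6 0x77→b14/s2 VC-HIT; vc=[22,30]
#7 0x73→b14/s2 L1-HIT; vc=[22,30]
#8 0x84→b16/s0 L1-HIT; vc=[22,30]
#9 0xf5→b30/s2 VC-HIT; vc=[22,14]
#10 0xf1→b30/s2 L1-HIT; vc=[22,14]

SEQ = [MISS, L1-HIT, MISS, MISS, MISS, VC-HIT, VC-HIT, L1-HIT, L1-HIT, VC-HIT, L1-HIT]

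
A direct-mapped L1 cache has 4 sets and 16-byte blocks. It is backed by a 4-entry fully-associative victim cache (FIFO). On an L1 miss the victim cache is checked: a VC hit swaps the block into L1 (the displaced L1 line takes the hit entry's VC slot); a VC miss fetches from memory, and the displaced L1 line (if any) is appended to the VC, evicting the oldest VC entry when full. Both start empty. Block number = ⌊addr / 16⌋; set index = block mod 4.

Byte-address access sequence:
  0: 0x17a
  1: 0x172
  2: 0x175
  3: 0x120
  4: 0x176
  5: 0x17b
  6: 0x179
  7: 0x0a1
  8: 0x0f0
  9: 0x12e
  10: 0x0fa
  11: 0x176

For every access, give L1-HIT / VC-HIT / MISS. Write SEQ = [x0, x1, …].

SEQ = [MISS, L1-HIT, L1-HIT, MISS, L1-HIT, L1-HIT, L1-HIT, MISS, MISS, VC-HIT, L1-HIT, VC-HIT]

0: 0x17a (blk 23, set 3) → MISS  vc=[]
1: 0x172 (blk 23, set 3) → L1-HIT  vc=[]
2: 0x175 (blk 23, set 3) → L1-HIT  vc=[]
3: 0x120 (blk 18, set 2) → MISS  vc=[]
4: 0x176 (blk 23, set 3) → L1-HIT  vc=[]
5: 0x17b (blk 23, set 3) → L1-HIT  vc=[]
6: 0x179 (blk 23, set 3) → L1-HIT  vc=[]
7: 0xa1 (blk 10, set 2) → MISS  vc=[18]
8: 0xf0 (blk 15, set 3) → MISS  vc=[18, 23]
9: 0x12e (blk 18, set 2) → VC-HIT  vc=[10, 23]
10: 0xfa (blk 15, set 3) → L1-HIT  vc=[10, 23]
11: 0x176 (blk 23, set 3) → VC-HIT  vc=[10, 15]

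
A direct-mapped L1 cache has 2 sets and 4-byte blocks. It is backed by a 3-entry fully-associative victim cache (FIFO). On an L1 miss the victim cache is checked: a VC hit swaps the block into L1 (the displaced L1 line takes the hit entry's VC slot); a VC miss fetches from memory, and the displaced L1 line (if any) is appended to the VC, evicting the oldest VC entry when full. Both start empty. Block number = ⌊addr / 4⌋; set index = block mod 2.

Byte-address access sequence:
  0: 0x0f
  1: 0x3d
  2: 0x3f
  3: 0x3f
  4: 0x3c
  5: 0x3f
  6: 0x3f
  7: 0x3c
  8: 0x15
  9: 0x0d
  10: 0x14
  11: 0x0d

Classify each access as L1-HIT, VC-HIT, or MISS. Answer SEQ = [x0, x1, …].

SEQ = [MISS, MISS, L1-HIT, L1-HIT, L1-HIT, L1-HIT, L1-HIT, L1-HIT, MISS, VC-HIT, VC-HIT, VC-HIT]

  [0] addr=0xf blk=3 s=1: MISS | VC []
  [1] addr=0x3d blk=15 s=1: MISS | VC [3]
  [2] addr=0x3f blk=15 s=1: L1-HIT | VC [3]
  [3] addr=0x3f blk=15 s=1: L1-HIT | VC [3]
  [4] addr=0x3c blk=15 s=1: L1-HIT | VC [3]
  [5] addr=0x3f blk=15 s=1: L1-HIT | VC [3]
  [6] addr=0x3f blk=15 s=1: L1-HIT | VC [3]
  [7] addr=0x3c blk=15 s=1: L1-HIT | VC [3]
  [8] addr=0x15 blk=5 s=1: MISS | VC [3, 15]
  [9] addr=0xd blk=3 s=1: VC-HIT | VC [5, 15]
  [10] addr=0x14 blk=5 s=1: VC-HIT | VC [3, 15]
  [11] addr=0xd blk=3 s=1: VC-HIT | VC [5, 15]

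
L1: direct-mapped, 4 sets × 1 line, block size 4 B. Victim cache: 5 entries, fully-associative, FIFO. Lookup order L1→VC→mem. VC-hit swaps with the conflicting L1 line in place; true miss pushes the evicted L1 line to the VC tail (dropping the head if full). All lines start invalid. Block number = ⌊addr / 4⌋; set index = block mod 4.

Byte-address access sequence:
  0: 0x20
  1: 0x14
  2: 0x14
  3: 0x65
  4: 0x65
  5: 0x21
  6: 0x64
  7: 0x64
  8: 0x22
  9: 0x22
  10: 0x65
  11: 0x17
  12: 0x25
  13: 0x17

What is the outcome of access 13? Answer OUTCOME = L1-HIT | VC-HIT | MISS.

OUTCOME = VC-HIT

0: 0x20 (blk 8, set 0) → MISS  vc=[]
1: 0x14 (blk 5, set 1) → MISS  vc=[]
2: 0x14 (blk 5, set 1) → L1-HIT  vc=[]
3: 0x65 (blk 25, set 1) → MISS  vc=[5]
4: 0x65 (blk 25, set 1) → L1-HIT  vc=[5]
5: 0x21 (blk 8, set 0) → L1-HIT  vc=[5]
6: 0x64 (blk 25, set 1) → L1-HIT  vc=[5]
7: 0x64 (blk 25, set 1) → L1-HIT  vc=[5]
8: 0x22 (blk 8, set 0) → L1-HIT  vc=[5]
9: 0x22 (blk 8, set 0) → L1-HIT  vc=[5]
10: 0x65 (blk 25, set 1) → L1-HIT  vc=[5]
11: 0x17 (blk 5, set 1) → VC-HIT  vc=[25]
12: 0x25 (blk 9, set 1) → MISS  vc=[25, 5]
13: 0x17 (blk 5, set 1) → VC-HIT  vc=[25, 9]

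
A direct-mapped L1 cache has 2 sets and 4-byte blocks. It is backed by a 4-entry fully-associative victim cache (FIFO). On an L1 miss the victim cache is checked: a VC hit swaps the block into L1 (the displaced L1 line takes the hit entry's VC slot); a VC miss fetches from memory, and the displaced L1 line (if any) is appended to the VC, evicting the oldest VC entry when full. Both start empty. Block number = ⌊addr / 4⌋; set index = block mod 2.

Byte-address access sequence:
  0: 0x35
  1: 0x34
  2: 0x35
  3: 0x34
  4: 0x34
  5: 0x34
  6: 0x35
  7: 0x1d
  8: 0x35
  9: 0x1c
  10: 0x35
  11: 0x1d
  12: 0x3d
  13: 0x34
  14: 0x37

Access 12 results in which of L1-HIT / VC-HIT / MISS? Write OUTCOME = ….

OUTCOME = MISS

0: 0x35 (blk 13, set 1) → MISS  vc=[]
1: 0x34 (blk 13, set 1) → L1-HIT  vc=[]
2: 0x35 (blk 13, set 1) → L1-HIT  vc=[]
3: 0x34 (blk 13, set 1) → L1-HIT  vc=[]
4: 0x34 (blk 13, set 1) → L1-HIT  vc=[]
5: 0x34 (blk 13, set 1) → L1-HIT  vc=[]
6: 0x35 (blk 13, set 1) → L1-HIT  vc=[]
7: 0x1d (blk 7, set 1) → MISS  vc=[13]
8: 0x35 (blk 13, set 1) → VC-HIT  vc=[7]
9: 0x1c (blk 7, set 1) → VC-HIT  vc=[13]
10: 0x35 (blk 13, set 1) → VC-HIT  vc=[7]
11: 0x1d (blk 7, set 1) → VC-HIT  vc=[13]
12: 0x3d (blk 15, set 1) → MISS  vc=[13, 7]
13: 0x34 (blk 13, set 1) → VC-HIT  vc=[15, 7]
14: 0x37 (blk 13, set 1) → L1-HIT  vc=[15, 7]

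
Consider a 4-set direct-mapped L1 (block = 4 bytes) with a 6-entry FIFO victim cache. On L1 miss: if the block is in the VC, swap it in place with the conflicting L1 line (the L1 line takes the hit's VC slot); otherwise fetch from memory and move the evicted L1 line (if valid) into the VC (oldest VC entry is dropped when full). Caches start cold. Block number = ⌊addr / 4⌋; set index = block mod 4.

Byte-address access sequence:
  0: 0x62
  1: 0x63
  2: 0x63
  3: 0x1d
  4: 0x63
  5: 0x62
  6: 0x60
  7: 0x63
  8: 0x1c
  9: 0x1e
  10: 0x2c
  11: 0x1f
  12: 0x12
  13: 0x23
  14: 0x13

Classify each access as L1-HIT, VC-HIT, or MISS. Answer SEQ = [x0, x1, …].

#0 0x62→b24/s0 MISS; vc=[]
#1 0x63→b24/s0 L1-HIT; vc=[]
#2 0x63→b24/s0 L1-HIT; vc=[]
#3 0x1d→b7/s3 MISS; vc=[]
#4 0x63→b24/s0 L1-HIT; vc=[]
#5 0x62→b24/s0 L1-HIT; vc=[]
#6 0x60→b24/s0 L1-HIT; vc=[]
#7 0x63→b24/s0 L1-HIT; vc=[]
#8 0x1c→b7/s3 L1-HIT; vc=[]
#9 0x1e→b7/s3 L1-HIT; vc=[]
#10 0x2c→b11/s3 MISS; vc=[7]
#11 0x1f→b7/s3 VC-HIT; vc=[11]
#12 0x12→b4/s0 MISS; vc=[11,24]
#13 0x23→b8/s0 MISS; vc=[11,24,4]
#14 0x13→b4/s0 VC-HIT; vc=[11,24,8]

SEQ = [MISS, L1-HIT, L1-HIT, MISS, L1-HIT, L1-HIT, L1-HIT, L1-HIT, L1-HIT, L1-HIT, MISS, VC-HIT, MISS, MISS, VC-HIT]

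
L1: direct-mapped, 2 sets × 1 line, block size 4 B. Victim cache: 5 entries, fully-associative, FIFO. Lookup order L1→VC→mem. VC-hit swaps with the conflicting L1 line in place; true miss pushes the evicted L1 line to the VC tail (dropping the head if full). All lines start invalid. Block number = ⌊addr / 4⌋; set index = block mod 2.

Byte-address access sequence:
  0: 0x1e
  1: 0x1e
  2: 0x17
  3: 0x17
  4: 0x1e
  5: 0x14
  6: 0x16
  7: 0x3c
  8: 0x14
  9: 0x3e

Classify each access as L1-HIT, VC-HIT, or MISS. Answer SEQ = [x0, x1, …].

  [0] addr=0x1e blk=7 s=1: MISS | VC []
  [1] addr=0x1e blk=7 s=1: L1-HIT | VC []
  [2] addr=0x17 blk=5 s=1: MISS | VC [7]
  [3] addr=0x17 blk=5 s=1: L1-HIT | VC [7]
  [4] addr=0x1e blk=7 s=1: VC-HIT | VC [5]
  [5] addr=0x14 blk=5 s=1: VC-HIT | VC [7]
  [6] addr=0x16 blk=5 s=1: L1-HIT | VC [7]
  [7] addr=0x3c blk=15 s=1: MISS | VC [7, 5]
  [8] addr=0x14 blk=5 s=1: VC-HIT | VC [7, 15]
  [9] addr=0x3e blk=15 s=1: VC-HIT | VC [7, 5]

SEQ = [MISS, L1-HIT, MISS, L1-HIT, VC-HIT, VC-HIT, L1-HIT, MISS, VC-HIT, VC-HIT]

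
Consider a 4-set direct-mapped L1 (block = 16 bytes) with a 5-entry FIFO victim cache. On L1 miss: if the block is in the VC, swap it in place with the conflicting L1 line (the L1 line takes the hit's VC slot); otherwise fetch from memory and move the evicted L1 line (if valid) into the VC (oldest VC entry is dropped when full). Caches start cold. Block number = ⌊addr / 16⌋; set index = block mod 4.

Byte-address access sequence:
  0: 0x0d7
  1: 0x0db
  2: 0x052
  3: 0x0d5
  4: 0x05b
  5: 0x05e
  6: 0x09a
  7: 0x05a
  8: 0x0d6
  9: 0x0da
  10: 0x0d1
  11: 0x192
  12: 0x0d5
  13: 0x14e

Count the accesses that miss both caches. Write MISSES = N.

  [0] addr=0xd7 blk=13 s=1: MISS | VC []
  [1] addr=0xdb blk=13 s=1: L1-HIT | VC []
  [2] addr=0x52 blk=5 s=1: MISS | VC [13]
  [3] addr=0xd5 blk=13 s=1: VC-HIT | VC [5]
  [4] addr=0x5b blk=5 s=1: VC-HIT | VC [13]
  [5] addr=0x5e blk=5 s=1: L1-HIT | VC [13]
  [6] addr=0x9a blk=9 s=1: MISS | VC [13, 5]
  [7] addr=0x5a blk=5 s=1: VC-HIT | VC [13, 9]
  [8] addr=0xd6 blk=13 s=1: VC-HIT | VC [5, 9]
  [9] addr=0xda blk=13 s=1: L1-HIT | VC [5, 9]
  [10] addr=0xd1 blk=13 s=1: L1-HIT | VC [5, 9]
  [11] addr=0x192 blk=25 s=1: MISS | VC [5, 9, 13]
  [12] addr=0xd5 blk=13 s=1: VC-HIT | VC [5, 9, 25]
  [13] addr=0x14e blk=20 s=0: MISS | VC [5, 9, 25]

MISSES = 5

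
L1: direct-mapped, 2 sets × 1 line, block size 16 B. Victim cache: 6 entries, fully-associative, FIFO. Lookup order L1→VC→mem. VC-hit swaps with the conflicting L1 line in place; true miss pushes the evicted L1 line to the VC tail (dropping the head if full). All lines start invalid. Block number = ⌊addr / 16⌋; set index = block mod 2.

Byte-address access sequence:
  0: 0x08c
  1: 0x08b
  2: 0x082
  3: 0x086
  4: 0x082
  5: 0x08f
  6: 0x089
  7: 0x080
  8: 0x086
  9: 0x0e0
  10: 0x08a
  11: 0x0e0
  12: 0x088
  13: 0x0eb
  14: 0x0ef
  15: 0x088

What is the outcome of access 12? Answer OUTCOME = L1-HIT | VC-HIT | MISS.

  [0] addr=0x8c blk=8 s=0: MISS | VC []
  [1] addr=0x8b blk=8 s=0: L1-HIT | VC []
  [2] addr=0x82 blk=8 s=0: L1-HIT | VC []
  [3] addr=0x86 blk=8 s=0: L1-HIT | VC []
  [4] addr=0x82 blk=8 s=0: L1-HIT | VC []
  [5] addr=0x8f blk=8 s=0: L1-HIT | VC []
  [6] addr=0x89 blk=8 s=0: L1-HIT | VC []
  [7] addr=0x80 blk=8 s=0: L1-HIT | VC []
  [8] addr=0x86 blk=8 s=0: L1-HIT | VC []
  [9] addr=0xe0 blk=14 s=0: MISS | VC [8]
  [10] addr=0x8a blk=8 s=0: VC-HIT | VC [14]
  [11] addr=0xe0 blk=14 s=0: VC-HIT | VC [8]
  [12] addr=0x88 blk=8 s=0: VC-HIT | VC [14]
  [13] addr=0xeb blk=14 s=0: VC-HIT | VC [8]
  [14] addr=0xef blk=14 s=0: L1-HIT | VC [8]
  [15] addr=0x88 blk=8 s=0: VC-HIT | VC [14]

OUTCOME = VC-HIT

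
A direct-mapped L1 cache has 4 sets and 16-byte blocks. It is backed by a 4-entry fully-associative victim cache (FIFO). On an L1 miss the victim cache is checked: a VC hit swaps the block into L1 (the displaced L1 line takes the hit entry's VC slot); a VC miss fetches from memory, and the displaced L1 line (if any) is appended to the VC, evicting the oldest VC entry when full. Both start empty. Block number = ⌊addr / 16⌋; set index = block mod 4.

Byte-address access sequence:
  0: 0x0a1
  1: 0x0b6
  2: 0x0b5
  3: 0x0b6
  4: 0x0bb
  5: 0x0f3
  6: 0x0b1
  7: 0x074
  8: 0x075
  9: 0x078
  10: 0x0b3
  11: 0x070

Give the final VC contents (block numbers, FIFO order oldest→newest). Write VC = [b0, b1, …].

VC = [15, 11]

0: 0xa1 (blk 10, set 2) → MISS  vc=[]
1: 0xb6 (blk 11, set 3) → MISS  vc=[]
2: 0xb5 (blk 11, set 3) → L1-HIT  vc=[]
3: 0xb6 (blk 11, set 3) → L1-HIT  vc=[]
4: 0xbb (blk 11, set 3) → L1-HIT  vc=[]
5: 0xf3 (blk 15, set 3) → MISS  vc=[11]
6: 0xb1 (blk 11, set 3) → VC-HIT  vc=[15]
7: 0x74 (blk 7, set 3) → MISS  vc=[15, 11]
8: 0x75 (blk 7, set 3) → L1-HIT  vc=[15, 11]
9: 0x78 (blk 7, set 3) → L1-HIT  vc=[15, 11]
10: 0xb3 (blk 11, set 3) → VC-HIT  vc=[15, 7]
11: 0x70 (blk 7, set 3) → VC-HIT  vc=[15, 11]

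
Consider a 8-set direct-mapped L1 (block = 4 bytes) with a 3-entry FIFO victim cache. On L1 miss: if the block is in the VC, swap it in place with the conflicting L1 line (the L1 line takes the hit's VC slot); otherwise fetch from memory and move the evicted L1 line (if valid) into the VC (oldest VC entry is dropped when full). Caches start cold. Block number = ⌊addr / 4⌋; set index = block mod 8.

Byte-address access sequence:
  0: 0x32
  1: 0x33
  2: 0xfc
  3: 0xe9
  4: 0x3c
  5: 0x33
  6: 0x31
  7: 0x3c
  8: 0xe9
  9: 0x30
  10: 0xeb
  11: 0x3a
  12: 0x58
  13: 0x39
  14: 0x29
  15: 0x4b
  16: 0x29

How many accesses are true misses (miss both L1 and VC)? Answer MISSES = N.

MISSES = 8

0: 0x32 (blk 12, set 4) → MISS  vc=[]
1: 0x33 (blk 12, set 4) → L1-HIT  vc=[]
2: 0xfc (blk 63, set 7) → MISS  vc=[]
3: 0xe9 (blk 58, set 2) → MISS  vc=[]
4: 0x3c (blk 15, set 7) → MISS  vc=[63]
5: 0x33 (blk 12, set 4) → L1-HIT  vc=[63]
6: 0x31 (blk 12, set 4) → L1-HIT  vc=[63]
7: 0x3c (blk 15, set 7) → L1-HIT  vc=[63]
8: 0xe9 (blk 58, set 2) → L1-HIT  vc=[63]
9: 0x30 (blk 12, set 4) → L1-HIT  vc=[63]
10: 0xeb (blk 58, set 2) → L1-HIT  vc=[63]
11: 0x3a (blk 14, set 6) → MISS  vc=[63]
12: 0x58 (blk 22, set 6) → MISS  vc=[63, 14]
13: 0x39 (blk 14, set 6) → VC-HIT  vc=[63, 22]
14: 0x29 (blk 10, set 2) → MISS  vc=[63, 22, 58]
15: 0x4b (blk 18, set 2) → MISS  vc=[22, 58, 10]
16: 0x29 (blk 10, set 2) → VC-HIT  vc=[22, 58, 18]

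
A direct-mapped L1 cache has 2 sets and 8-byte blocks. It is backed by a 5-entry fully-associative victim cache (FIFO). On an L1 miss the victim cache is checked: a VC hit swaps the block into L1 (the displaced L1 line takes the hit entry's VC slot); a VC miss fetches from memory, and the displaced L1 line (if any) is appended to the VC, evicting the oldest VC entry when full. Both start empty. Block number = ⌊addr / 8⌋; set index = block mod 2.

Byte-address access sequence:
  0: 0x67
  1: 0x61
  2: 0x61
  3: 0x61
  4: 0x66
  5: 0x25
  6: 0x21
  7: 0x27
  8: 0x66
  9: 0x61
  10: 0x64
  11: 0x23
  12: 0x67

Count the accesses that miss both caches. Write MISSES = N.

MISSES = 2

0: 0x67 (blk 12, set 0) → MISS  vc=[]
1: 0x61 (blk 12, set 0) → L1-HIT  vc=[]
2: 0x61 (blk 12, set 0) → L1-HIT  vc=[]
3: 0x61 (blk 12, set 0) → L1-HIT  vc=[]
4: 0x66 (blk 12, set 0) → L1-HIT  vc=[]
5: 0x25 (blk 4, set 0) → MISS  vc=[12]
6: 0x21 (blk 4, set 0) → L1-HIT  vc=[12]
7: 0x27 (blk 4, set 0) → L1-HIT  vc=[12]
8: 0x66 (blk 12, set 0) → VC-HIT  vc=[4]
9: 0x61 (blk 12, set 0) → L1-HIT  vc=[4]
10: 0x64 (blk 12, set 0) → L1-HIT  vc=[4]
11: 0x23 (blk 4, set 0) → VC-HIT  vc=[12]
12: 0x67 (blk 12, set 0) → VC-HIT  vc=[4]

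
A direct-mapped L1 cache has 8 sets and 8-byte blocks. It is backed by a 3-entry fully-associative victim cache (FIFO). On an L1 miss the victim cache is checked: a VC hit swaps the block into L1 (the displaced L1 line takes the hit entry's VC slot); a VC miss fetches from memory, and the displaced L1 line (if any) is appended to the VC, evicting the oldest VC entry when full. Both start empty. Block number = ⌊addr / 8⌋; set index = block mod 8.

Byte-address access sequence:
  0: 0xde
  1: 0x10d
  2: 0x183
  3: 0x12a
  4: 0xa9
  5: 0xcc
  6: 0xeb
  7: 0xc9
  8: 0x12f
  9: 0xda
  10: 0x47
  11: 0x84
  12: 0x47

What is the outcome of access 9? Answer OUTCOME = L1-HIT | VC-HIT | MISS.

OUTCOME = L1-HIT

0: 0xde (blk 27, set 3) → MISS  vc=[]
1: 0x10d (blk 33, set 1) → MISS  vc=[]
2: 0x183 (blk 48, set 0) → MISS  vc=[]
3: 0x12a (blk 37, set 5) → MISS  vc=[]
4: 0xa9 (blk 21, set 5) → MISS  vc=[37]
5: 0xcc (blk 25, set 1) → MISS  vc=[37, 33]
6: 0xeb (blk 29, set 5) → MISS  vc=[37, 33, 21]
7: 0xc9 (blk 25, set 1) → L1-HIT  vc=[37, 33, 21]
8: 0x12f (blk 37, set 5) → VC-HIT  vc=[29, 33, 21]
9: 0xda (blk 27, set 3) → L1-HIT  vc=[29, 33, 21]
10: 0x47 (blk 8, set 0) → MISS  vc=[33, 21, 48]
11: 0x84 (blk 16, set 0) → MISS  vc=[21, 48, 8]
12: 0x47 (blk 8, set 0) → VC-HIT  vc=[21, 48, 16]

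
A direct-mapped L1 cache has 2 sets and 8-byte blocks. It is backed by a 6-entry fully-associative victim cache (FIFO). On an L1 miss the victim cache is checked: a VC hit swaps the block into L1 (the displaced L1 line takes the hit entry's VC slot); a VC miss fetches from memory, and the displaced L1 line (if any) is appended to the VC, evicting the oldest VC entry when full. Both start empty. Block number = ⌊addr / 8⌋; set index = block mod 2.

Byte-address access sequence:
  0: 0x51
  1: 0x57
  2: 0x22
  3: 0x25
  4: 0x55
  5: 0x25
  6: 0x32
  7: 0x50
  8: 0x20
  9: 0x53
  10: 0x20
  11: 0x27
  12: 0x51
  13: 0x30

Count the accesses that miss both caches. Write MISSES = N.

MISSES = 3

0: 0x51 (blk 10, set 0) → MISS  vc=[]
1: 0x57 (blk 10, set 0) → L1-HIT  vc=[]
2: 0x22 (blk 4, set 0) → MISS  vc=[10]
3: 0x25 (blk 4, set 0) → L1-HIT  vc=[10]
4: 0x55 (blk 10, set 0) → VC-HIT  vc=[4]
5: 0x25 (blk 4, set 0) → VC-HIT  vc=[10]
6: 0x32 (blk 6, set 0) → MISS  vc=[10, 4]
7: 0x50 (blk 10, set 0) → VC-HIT  vc=[6, 4]
8: 0x20 (blk 4, set 0) → VC-HIT  vc=[6, 10]
9: 0x53 (blk 10, set 0) → VC-HIT  vc=[6, 4]
10: 0x20 (blk 4, set 0) → VC-HIT  vc=[6, 10]
11: 0x27 (blk 4, set 0) → L1-HIT  vc=[6, 10]
12: 0x51 (blk 10, set 0) → VC-HIT  vc=[6, 4]
13: 0x30 (blk 6, set 0) → VC-HIT  vc=[10, 4]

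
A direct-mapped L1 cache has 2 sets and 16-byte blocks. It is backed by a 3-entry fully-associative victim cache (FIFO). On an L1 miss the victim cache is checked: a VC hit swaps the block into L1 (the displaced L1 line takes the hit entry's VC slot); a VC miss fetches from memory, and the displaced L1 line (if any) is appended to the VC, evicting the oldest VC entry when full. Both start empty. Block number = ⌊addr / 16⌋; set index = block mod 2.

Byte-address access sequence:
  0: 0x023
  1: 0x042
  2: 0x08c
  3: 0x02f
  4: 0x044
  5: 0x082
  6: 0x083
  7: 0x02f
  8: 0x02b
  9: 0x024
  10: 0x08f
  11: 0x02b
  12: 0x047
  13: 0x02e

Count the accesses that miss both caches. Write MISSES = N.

MISSES = 3

0: 0x23 (blk 2, set 0) → MISS  vc=[]
1: 0x42 (blk 4, set 0) → MISS  vc=[2]
2: 0x8c (blk 8, set 0) → MISS  vc=[2, 4]
3: 0x2f (blk 2, set 0) → VC-HIT  vc=[8, 4]
4: 0x44 (blk 4, set 0) → VC-HIT  vc=[8, 2]
5: 0x82 (blk 8, set 0) → VC-HIT  vc=[4, 2]
6: 0x83 (blk 8, set 0) → L1-HIT  vc=[4, 2]
7: 0x2f (blk 2, set 0) → VC-HIT  vc=[4, 8]
8: 0x2b (blk 2, set 0) → L1-HIT  vc=[4, 8]
9: 0x24 (blk 2, set 0) → L1-HIT  vc=[4, 8]
10: 0x8f (blk 8, set 0) → VC-HIT  vc=[4, 2]
11: 0x2b (blk 2, set 0) → VC-HIT  vc=[4, 8]
12: 0x47 (blk 4, set 0) → VC-HIT  vc=[2, 8]
13: 0x2e (blk 2, set 0) → VC-HIT  vc=[4, 8]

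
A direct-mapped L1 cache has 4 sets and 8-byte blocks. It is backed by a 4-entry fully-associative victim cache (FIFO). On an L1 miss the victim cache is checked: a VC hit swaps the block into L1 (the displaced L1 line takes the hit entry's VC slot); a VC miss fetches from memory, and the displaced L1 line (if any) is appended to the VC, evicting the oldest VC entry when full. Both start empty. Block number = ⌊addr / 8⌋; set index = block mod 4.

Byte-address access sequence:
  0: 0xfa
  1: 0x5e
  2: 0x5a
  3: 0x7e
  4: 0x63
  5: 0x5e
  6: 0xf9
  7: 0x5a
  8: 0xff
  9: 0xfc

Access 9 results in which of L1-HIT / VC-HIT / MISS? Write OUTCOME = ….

#0 0xfa→b31/s3 MISS; vc=[]
#1 0x5e→b11/s3 MISS; vc=[31]
#2 0x5a→b11/s3 L1-HIT; vc=[31]
#3 0x7e→b15/s3 MISS; vc=[31,11]
#4 0x63→b12/s0 MISS; vc=[31,11]
#5 0x5e→b11/s3 VC-HIT; vc=[31,15]
#6 0xf9→b31/s3 VC-HIT; vc=[11,15]
#7 0x5a→b11/s3 VC-HIT; vc=[31,15]
#8 0xff→b31/s3 VC-HIT; vc=[11,15]
#9 0xfc→b31/s3 L1-HIT; vc=[11,15]

OUTCOME = L1-HIT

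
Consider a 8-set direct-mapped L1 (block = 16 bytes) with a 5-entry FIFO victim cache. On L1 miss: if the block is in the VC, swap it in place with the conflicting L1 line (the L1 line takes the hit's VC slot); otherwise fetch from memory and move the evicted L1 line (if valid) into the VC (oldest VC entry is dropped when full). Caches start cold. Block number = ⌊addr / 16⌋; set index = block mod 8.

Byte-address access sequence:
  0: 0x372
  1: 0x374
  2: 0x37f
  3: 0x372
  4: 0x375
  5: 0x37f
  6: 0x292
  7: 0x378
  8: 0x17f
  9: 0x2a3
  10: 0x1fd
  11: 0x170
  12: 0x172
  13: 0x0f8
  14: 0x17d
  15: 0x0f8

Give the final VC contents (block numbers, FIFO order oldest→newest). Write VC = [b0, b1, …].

#0 0x372→b55/s7 MISS; vc=[]
#1 0x374→b55/s7 L1-HIT; vc=[]
#2 0x37f→b55/s7 L1-HIT; vc=[]
#3 0x372→b55/s7 L1-HIT; vc=[]
#4 0x375→b55/s7 L1-HIT; vc=[]
#5 0x37f→b55/s7 L1-HIT; vc=[]
#6 0x292→b41/s1 MISS; vc=[]
#7 0x378→b55/s7 L1-HIT; vc=[]
#8 0x17f→b23/s7 MISS; vc=[55]
#9 0x2a3→b42/s2 MISS; vc=[55]
#10 0x1fd→b31/s7 MISS; vc=[55,23]
#11 0x170→b23/s7 VC-HIT; vc=[55,31]
#12 0x172→b23/s7 L1-HIT; vc=[55,31]
#13 0xf8→b15/s7 MISS; vc=[55,31,23]
#14 0x17d→b23/s7 VC-HIT; vc=[55,31,15]
#15 0xf8→b15/s7 VC-HIT; vc=[55,31,23]

VC = [55, 31, 23]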